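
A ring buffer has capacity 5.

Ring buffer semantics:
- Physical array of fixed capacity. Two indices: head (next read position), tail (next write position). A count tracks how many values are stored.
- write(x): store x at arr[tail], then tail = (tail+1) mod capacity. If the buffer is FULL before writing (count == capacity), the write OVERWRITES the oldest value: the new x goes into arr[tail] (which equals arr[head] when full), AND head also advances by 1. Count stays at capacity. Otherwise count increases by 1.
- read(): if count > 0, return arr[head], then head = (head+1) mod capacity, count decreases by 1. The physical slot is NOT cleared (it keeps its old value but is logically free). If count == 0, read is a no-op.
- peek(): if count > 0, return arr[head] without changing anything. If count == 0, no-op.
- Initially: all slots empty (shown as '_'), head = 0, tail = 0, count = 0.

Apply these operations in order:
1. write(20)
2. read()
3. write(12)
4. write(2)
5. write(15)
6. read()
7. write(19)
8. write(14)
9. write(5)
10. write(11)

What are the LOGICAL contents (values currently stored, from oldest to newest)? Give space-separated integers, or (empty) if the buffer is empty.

After op 1 (write(20)): arr=[20 _ _ _ _] head=0 tail=1 count=1
After op 2 (read()): arr=[20 _ _ _ _] head=1 tail=1 count=0
After op 3 (write(12)): arr=[20 12 _ _ _] head=1 tail=2 count=1
After op 4 (write(2)): arr=[20 12 2 _ _] head=1 tail=3 count=2
After op 5 (write(15)): arr=[20 12 2 15 _] head=1 tail=4 count=3
After op 6 (read()): arr=[20 12 2 15 _] head=2 tail=4 count=2
After op 7 (write(19)): arr=[20 12 2 15 19] head=2 tail=0 count=3
After op 8 (write(14)): arr=[14 12 2 15 19] head=2 tail=1 count=4
After op 9 (write(5)): arr=[14 5 2 15 19] head=2 tail=2 count=5
After op 10 (write(11)): arr=[14 5 11 15 19] head=3 tail=3 count=5

Answer: 15 19 14 5 11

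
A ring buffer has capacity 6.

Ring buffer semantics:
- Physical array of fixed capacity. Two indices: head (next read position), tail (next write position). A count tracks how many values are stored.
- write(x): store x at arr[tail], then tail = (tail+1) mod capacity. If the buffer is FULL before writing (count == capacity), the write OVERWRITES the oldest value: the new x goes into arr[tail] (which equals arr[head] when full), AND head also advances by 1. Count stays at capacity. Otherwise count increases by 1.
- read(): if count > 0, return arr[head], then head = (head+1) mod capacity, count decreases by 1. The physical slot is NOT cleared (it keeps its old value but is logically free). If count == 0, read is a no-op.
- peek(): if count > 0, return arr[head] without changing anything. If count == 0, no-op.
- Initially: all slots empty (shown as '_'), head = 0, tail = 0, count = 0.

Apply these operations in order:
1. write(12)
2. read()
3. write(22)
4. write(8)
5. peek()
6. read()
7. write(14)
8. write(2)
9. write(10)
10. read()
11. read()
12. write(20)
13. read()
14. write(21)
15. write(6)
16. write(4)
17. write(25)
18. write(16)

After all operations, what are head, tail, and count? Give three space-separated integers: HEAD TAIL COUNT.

After op 1 (write(12)): arr=[12 _ _ _ _ _] head=0 tail=1 count=1
After op 2 (read()): arr=[12 _ _ _ _ _] head=1 tail=1 count=0
After op 3 (write(22)): arr=[12 22 _ _ _ _] head=1 tail=2 count=1
After op 4 (write(8)): arr=[12 22 8 _ _ _] head=1 tail=3 count=2
After op 5 (peek()): arr=[12 22 8 _ _ _] head=1 tail=3 count=2
After op 6 (read()): arr=[12 22 8 _ _ _] head=2 tail=3 count=1
After op 7 (write(14)): arr=[12 22 8 14 _ _] head=2 tail=4 count=2
After op 8 (write(2)): arr=[12 22 8 14 2 _] head=2 tail=5 count=3
After op 9 (write(10)): arr=[12 22 8 14 2 10] head=2 tail=0 count=4
After op 10 (read()): arr=[12 22 8 14 2 10] head=3 tail=0 count=3
After op 11 (read()): arr=[12 22 8 14 2 10] head=4 tail=0 count=2
After op 12 (write(20)): arr=[20 22 8 14 2 10] head=4 tail=1 count=3
After op 13 (read()): arr=[20 22 8 14 2 10] head=5 tail=1 count=2
After op 14 (write(21)): arr=[20 21 8 14 2 10] head=5 tail=2 count=3
After op 15 (write(6)): arr=[20 21 6 14 2 10] head=5 tail=3 count=4
After op 16 (write(4)): arr=[20 21 6 4 2 10] head=5 tail=4 count=5
After op 17 (write(25)): arr=[20 21 6 4 25 10] head=5 tail=5 count=6
After op 18 (write(16)): arr=[20 21 6 4 25 16] head=0 tail=0 count=6

Answer: 0 0 6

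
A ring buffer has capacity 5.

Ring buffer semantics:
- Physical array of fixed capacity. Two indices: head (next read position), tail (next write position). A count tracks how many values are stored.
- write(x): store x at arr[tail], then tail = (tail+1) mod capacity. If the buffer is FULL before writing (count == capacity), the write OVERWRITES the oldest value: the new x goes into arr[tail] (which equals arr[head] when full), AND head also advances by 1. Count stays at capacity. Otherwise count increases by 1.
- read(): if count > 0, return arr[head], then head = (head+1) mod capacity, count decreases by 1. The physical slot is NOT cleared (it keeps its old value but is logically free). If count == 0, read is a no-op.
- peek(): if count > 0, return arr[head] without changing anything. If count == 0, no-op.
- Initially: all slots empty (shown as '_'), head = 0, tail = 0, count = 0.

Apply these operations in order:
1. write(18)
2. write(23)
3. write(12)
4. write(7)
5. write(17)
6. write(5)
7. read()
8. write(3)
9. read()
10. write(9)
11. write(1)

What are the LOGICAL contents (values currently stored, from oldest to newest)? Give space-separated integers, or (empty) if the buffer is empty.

Answer: 17 5 3 9 1

Derivation:
After op 1 (write(18)): arr=[18 _ _ _ _] head=0 tail=1 count=1
After op 2 (write(23)): arr=[18 23 _ _ _] head=0 tail=2 count=2
After op 3 (write(12)): arr=[18 23 12 _ _] head=0 tail=3 count=3
After op 4 (write(7)): arr=[18 23 12 7 _] head=0 tail=4 count=4
After op 5 (write(17)): arr=[18 23 12 7 17] head=0 tail=0 count=5
After op 6 (write(5)): arr=[5 23 12 7 17] head=1 tail=1 count=5
After op 7 (read()): arr=[5 23 12 7 17] head=2 tail=1 count=4
After op 8 (write(3)): arr=[5 3 12 7 17] head=2 tail=2 count=5
After op 9 (read()): arr=[5 3 12 7 17] head=3 tail=2 count=4
After op 10 (write(9)): arr=[5 3 9 7 17] head=3 tail=3 count=5
After op 11 (write(1)): arr=[5 3 9 1 17] head=4 tail=4 count=5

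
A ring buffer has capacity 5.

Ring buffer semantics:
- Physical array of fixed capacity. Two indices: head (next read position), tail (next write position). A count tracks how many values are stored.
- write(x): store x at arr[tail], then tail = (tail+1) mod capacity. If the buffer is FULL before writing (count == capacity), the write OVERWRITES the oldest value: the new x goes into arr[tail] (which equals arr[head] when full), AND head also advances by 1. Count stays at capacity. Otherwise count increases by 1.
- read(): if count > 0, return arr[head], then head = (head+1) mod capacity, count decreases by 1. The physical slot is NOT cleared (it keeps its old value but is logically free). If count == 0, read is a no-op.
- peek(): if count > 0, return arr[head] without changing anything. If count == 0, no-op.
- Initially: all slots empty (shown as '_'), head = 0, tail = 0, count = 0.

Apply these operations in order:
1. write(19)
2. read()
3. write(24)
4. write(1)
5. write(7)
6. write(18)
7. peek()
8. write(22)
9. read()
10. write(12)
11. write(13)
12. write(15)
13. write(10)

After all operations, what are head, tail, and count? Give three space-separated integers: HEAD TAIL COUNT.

Answer: 0 0 5

Derivation:
After op 1 (write(19)): arr=[19 _ _ _ _] head=0 tail=1 count=1
After op 2 (read()): arr=[19 _ _ _ _] head=1 tail=1 count=0
After op 3 (write(24)): arr=[19 24 _ _ _] head=1 tail=2 count=1
After op 4 (write(1)): arr=[19 24 1 _ _] head=1 tail=3 count=2
After op 5 (write(7)): arr=[19 24 1 7 _] head=1 tail=4 count=3
After op 6 (write(18)): arr=[19 24 1 7 18] head=1 tail=0 count=4
After op 7 (peek()): arr=[19 24 1 7 18] head=1 tail=0 count=4
After op 8 (write(22)): arr=[22 24 1 7 18] head=1 tail=1 count=5
After op 9 (read()): arr=[22 24 1 7 18] head=2 tail=1 count=4
After op 10 (write(12)): arr=[22 12 1 7 18] head=2 tail=2 count=5
After op 11 (write(13)): arr=[22 12 13 7 18] head=3 tail=3 count=5
After op 12 (write(15)): arr=[22 12 13 15 18] head=4 tail=4 count=5
After op 13 (write(10)): arr=[22 12 13 15 10] head=0 tail=0 count=5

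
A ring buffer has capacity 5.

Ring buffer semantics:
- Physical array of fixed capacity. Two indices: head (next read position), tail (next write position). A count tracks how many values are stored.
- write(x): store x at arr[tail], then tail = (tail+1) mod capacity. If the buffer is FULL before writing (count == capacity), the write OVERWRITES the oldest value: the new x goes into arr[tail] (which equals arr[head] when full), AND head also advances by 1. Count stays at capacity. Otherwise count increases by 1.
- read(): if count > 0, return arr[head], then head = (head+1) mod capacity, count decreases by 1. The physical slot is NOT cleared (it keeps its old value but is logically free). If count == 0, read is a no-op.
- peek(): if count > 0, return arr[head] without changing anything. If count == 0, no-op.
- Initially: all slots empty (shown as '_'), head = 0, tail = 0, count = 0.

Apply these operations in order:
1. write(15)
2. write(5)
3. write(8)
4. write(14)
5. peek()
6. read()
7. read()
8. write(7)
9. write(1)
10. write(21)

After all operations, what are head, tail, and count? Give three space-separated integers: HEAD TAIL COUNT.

Answer: 2 2 5

Derivation:
After op 1 (write(15)): arr=[15 _ _ _ _] head=0 tail=1 count=1
After op 2 (write(5)): arr=[15 5 _ _ _] head=0 tail=2 count=2
After op 3 (write(8)): arr=[15 5 8 _ _] head=0 tail=3 count=3
After op 4 (write(14)): arr=[15 5 8 14 _] head=0 tail=4 count=4
After op 5 (peek()): arr=[15 5 8 14 _] head=0 tail=4 count=4
After op 6 (read()): arr=[15 5 8 14 _] head=1 tail=4 count=3
After op 7 (read()): arr=[15 5 8 14 _] head=2 tail=4 count=2
After op 8 (write(7)): arr=[15 5 8 14 7] head=2 tail=0 count=3
After op 9 (write(1)): arr=[1 5 8 14 7] head=2 tail=1 count=4
After op 10 (write(21)): arr=[1 21 8 14 7] head=2 tail=2 count=5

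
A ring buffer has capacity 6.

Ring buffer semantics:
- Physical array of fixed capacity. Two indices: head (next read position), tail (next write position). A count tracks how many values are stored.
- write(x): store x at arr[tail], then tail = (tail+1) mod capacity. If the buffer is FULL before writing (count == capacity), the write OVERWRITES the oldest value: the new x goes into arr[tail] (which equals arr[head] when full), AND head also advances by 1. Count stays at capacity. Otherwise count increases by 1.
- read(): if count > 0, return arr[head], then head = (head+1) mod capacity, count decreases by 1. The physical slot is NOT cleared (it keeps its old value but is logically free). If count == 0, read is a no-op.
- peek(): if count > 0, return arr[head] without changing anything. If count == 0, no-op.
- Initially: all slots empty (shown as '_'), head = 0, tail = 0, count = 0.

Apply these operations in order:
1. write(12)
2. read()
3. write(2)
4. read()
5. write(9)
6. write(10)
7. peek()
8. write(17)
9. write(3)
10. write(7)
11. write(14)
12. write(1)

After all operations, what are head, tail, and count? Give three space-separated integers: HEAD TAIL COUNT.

After op 1 (write(12)): arr=[12 _ _ _ _ _] head=0 tail=1 count=1
After op 2 (read()): arr=[12 _ _ _ _ _] head=1 tail=1 count=0
After op 3 (write(2)): arr=[12 2 _ _ _ _] head=1 tail=2 count=1
After op 4 (read()): arr=[12 2 _ _ _ _] head=2 tail=2 count=0
After op 5 (write(9)): arr=[12 2 9 _ _ _] head=2 tail=3 count=1
After op 6 (write(10)): arr=[12 2 9 10 _ _] head=2 tail=4 count=2
After op 7 (peek()): arr=[12 2 9 10 _ _] head=2 tail=4 count=2
After op 8 (write(17)): arr=[12 2 9 10 17 _] head=2 tail=5 count=3
After op 9 (write(3)): arr=[12 2 9 10 17 3] head=2 tail=0 count=4
After op 10 (write(7)): arr=[7 2 9 10 17 3] head=2 tail=1 count=5
After op 11 (write(14)): arr=[7 14 9 10 17 3] head=2 tail=2 count=6
After op 12 (write(1)): arr=[7 14 1 10 17 3] head=3 tail=3 count=6

Answer: 3 3 6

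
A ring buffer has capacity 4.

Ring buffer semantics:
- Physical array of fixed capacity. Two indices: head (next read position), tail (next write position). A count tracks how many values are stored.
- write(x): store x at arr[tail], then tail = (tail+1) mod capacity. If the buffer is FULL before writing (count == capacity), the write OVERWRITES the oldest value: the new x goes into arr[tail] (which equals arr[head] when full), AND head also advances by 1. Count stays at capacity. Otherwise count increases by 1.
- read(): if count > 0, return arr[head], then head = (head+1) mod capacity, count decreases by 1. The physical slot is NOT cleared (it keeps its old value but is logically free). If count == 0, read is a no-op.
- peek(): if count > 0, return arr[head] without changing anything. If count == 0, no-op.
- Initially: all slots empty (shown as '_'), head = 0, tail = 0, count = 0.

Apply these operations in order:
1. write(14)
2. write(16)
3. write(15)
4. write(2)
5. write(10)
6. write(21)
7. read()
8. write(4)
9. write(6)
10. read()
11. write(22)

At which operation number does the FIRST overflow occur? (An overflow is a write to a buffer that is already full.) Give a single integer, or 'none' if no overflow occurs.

Answer: 5

Derivation:
After op 1 (write(14)): arr=[14 _ _ _] head=0 tail=1 count=1
After op 2 (write(16)): arr=[14 16 _ _] head=0 tail=2 count=2
After op 3 (write(15)): arr=[14 16 15 _] head=0 tail=3 count=3
After op 4 (write(2)): arr=[14 16 15 2] head=0 tail=0 count=4
After op 5 (write(10)): arr=[10 16 15 2] head=1 tail=1 count=4
After op 6 (write(21)): arr=[10 21 15 2] head=2 tail=2 count=4
After op 7 (read()): arr=[10 21 15 2] head=3 tail=2 count=3
After op 8 (write(4)): arr=[10 21 4 2] head=3 tail=3 count=4
After op 9 (write(6)): arr=[10 21 4 6] head=0 tail=0 count=4
After op 10 (read()): arr=[10 21 4 6] head=1 tail=0 count=3
After op 11 (write(22)): arr=[22 21 4 6] head=1 tail=1 count=4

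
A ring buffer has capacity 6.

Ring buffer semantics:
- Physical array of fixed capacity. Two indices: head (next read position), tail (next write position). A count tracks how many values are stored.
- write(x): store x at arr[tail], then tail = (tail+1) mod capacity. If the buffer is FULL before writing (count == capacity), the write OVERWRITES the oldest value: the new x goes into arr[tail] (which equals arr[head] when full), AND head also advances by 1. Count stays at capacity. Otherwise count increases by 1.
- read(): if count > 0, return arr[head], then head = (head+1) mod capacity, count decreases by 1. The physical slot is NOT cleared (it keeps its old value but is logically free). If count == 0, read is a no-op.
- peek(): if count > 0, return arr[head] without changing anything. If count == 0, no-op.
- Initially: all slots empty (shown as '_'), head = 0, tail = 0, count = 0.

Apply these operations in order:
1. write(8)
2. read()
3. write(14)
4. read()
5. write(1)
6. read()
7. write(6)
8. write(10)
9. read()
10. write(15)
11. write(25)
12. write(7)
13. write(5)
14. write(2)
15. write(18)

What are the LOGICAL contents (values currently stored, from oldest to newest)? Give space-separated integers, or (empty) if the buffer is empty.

After op 1 (write(8)): arr=[8 _ _ _ _ _] head=0 tail=1 count=1
After op 2 (read()): arr=[8 _ _ _ _ _] head=1 tail=1 count=0
After op 3 (write(14)): arr=[8 14 _ _ _ _] head=1 tail=2 count=1
After op 4 (read()): arr=[8 14 _ _ _ _] head=2 tail=2 count=0
After op 5 (write(1)): arr=[8 14 1 _ _ _] head=2 tail=3 count=1
After op 6 (read()): arr=[8 14 1 _ _ _] head=3 tail=3 count=0
After op 7 (write(6)): arr=[8 14 1 6 _ _] head=3 tail=4 count=1
After op 8 (write(10)): arr=[8 14 1 6 10 _] head=3 tail=5 count=2
After op 9 (read()): arr=[8 14 1 6 10 _] head=4 tail=5 count=1
After op 10 (write(15)): arr=[8 14 1 6 10 15] head=4 tail=0 count=2
After op 11 (write(25)): arr=[25 14 1 6 10 15] head=4 tail=1 count=3
After op 12 (write(7)): arr=[25 7 1 6 10 15] head=4 tail=2 count=4
After op 13 (write(5)): arr=[25 7 5 6 10 15] head=4 tail=3 count=5
After op 14 (write(2)): arr=[25 7 5 2 10 15] head=4 tail=4 count=6
After op 15 (write(18)): arr=[25 7 5 2 18 15] head=5 tail=5 count=6

Answer: 15 25 7 5 2 18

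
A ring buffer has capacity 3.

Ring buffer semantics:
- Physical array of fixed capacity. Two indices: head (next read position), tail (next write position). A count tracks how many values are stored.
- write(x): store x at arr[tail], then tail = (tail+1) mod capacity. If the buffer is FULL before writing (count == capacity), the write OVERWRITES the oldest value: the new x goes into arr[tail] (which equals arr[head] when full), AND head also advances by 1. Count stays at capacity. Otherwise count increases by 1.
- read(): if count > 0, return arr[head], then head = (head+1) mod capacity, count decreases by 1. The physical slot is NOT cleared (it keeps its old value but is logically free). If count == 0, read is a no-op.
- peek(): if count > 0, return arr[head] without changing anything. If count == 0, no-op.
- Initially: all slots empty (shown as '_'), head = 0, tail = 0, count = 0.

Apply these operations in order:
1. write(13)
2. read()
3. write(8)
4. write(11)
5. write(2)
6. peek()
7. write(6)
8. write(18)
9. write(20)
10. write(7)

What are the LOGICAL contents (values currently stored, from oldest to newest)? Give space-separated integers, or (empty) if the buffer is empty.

Answer: 18 20 7

Derivation:
After op 1 (write(13)): arr=[13 _ _] head=0 tail=1 count=1
After op 2 (read()): arr=[13 _ _] head=1 tail=1 count=0
After op 3 (write(8)): arr=[13 8 _] head=1 tail=2 count=1
After op 4 (write(11)): arr=[13 8 11] head=1 tail=0 count=2
After op 5 (write(2)): arr=[2 8 11] head=1 tail=1 count=3
After op 6 (peek()): arr=[2 8 11] head=1 tail=1 count=3
After op 7 (write(6)): arr=[2 6 11] head=2 tail=2 count=3
After op 8 (write(18)): arr=[2 6 18] head=0 tail=0 count=3
After op 9 (write(20)): arr=[20 6 18] head=1 tail=1 count=3
After op 10 (write(7)): arr=[20 7 18] head=2 tail=2 count=3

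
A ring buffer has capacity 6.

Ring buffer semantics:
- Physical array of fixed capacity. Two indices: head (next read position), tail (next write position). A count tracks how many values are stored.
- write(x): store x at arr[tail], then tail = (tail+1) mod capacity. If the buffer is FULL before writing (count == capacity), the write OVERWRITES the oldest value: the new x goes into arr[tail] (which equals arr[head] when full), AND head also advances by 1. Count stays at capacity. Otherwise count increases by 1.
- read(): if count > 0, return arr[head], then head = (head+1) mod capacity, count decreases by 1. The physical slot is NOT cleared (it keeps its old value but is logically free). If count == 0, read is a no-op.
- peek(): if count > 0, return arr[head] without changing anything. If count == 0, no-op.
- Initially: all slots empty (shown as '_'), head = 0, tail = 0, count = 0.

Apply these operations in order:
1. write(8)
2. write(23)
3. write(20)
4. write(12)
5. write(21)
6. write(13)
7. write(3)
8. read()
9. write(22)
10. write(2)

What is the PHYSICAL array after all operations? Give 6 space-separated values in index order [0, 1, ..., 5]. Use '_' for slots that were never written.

After op 1 (write(8)): arr=[8 _ _ _ _ _] head=0 tail=1 count=1
After op 2 (write(23)): arr=[8 23 _ _ _ _] head=0 tail=2 count=2
After op 3 (write(20)): arr=[8 23 20 _ _ _] head=0 tail=3 count=3
After op 4 (write(12)): arr=[8 23 20 12 _ _] head=0 tail=4 count=4
After op 5 (write(21)): arr=[8 23 20 12 21 _] head=0 tail=5 count=5
After op 6 (write(13)): arr=[8 23 20 12 21 13] head=0 tail=0 count=6
After op 7 (write(3)): arr=[3 23 20 12 21 13] head=1 tail=1 count=6
After op 8 (read()): arr=[3 23 20 12 21 13] head=2 tail=1 count=5
After op 9 (write(22)): arr=[3 22 20 12 21 13] head=2 tail=2 count=6
After op 10 (write(2)): arr=[3 22 2 12 21 13] head=3 tail=3 count=6

Answer: 3 22 2 12 21 13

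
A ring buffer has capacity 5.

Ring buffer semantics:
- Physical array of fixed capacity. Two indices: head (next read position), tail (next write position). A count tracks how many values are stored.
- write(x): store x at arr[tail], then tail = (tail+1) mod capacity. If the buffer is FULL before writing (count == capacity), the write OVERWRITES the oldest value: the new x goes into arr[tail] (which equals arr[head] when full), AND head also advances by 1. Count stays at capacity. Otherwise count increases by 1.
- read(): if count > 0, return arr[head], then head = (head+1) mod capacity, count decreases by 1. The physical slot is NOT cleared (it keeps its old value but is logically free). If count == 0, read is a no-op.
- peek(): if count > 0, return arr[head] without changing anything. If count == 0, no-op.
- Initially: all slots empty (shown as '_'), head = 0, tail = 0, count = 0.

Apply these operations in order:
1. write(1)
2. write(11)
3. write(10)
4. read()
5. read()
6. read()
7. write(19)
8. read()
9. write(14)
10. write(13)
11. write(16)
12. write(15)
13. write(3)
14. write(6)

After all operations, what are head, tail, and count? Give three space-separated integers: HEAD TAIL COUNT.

Answer: 0 0 5

Derivation:
After op 1 (write(1)): arr=[1 _ _ _ _] head=0 tail=1 count=1
After op 2 (write(11)): arr=[1 11 _ _ _] head=0 tail=2 count=2
After op 3 (write(10)): arr=[1 11 10 _ _] head=0 tail=3 count=3
After op 4 (read()): arr=[1 11 10 _ _] head=1 tail=3 count=2
After op 5 (read()): arr=[1 11 10 _ _] head=2 tail=3 count=1
After op 6 (read()): arr=[1 11 10 _ _] head=3 tail=3 count=0
After op 7 (write(19)): arr=[1 11 10 19 _] head=3 tail=4 count=1
After op 8 (read()): arr=[1 11 10 19 _] head=4 tail=4 count=0
After op 9 (write(14)): arr=[1 11 10 19 14] head=4 tail=0 count=1
After op 10 (write(13)): arr=[13 11 10 19 14] head=4 tail=1 count=2
After op 11 (write(16)): arr=[13 16 10 19 14] head=4 tail=2 count=3
After op 12 (write(15)): arr=[13 16 15 19 14] head=4 tail=3 count=4
After op 13 (write(3)): arr=[13 16 15 3 14] head=4 tail=4 count=5
After op 14 (write(6)): arr=[13 16 15 3 6] head=0 tail=0 count=5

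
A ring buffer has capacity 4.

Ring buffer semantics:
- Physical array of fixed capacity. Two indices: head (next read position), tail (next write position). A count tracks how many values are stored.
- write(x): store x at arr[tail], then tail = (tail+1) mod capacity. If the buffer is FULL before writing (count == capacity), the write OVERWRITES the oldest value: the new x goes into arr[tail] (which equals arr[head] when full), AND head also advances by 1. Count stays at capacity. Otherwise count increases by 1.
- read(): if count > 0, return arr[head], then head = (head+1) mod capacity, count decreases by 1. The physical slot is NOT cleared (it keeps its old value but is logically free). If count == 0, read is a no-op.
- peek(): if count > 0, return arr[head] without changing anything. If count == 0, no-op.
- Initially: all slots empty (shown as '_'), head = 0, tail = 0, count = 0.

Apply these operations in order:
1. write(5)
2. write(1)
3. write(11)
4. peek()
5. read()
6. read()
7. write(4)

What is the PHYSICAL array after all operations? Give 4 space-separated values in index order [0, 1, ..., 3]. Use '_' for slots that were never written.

After op 1 (write(5)): arr=[5 _ _ _] head=0 tail=1 count=1
After op 2 (write(1)): arr=[5 1 _ _] head=0 tail=2 count=2
After op 3 (write(11)): arr=[5 1 11 _] head=0 tail=3 count=3
After op 4 (peek()): arr=[5 1 11 _] head=0 tail=3 count=3
After op 5 (read()): arr=[5 1 11 _] head=1 tail=3 count=2
After op 6 (read()): arr=[5 1 11 _] head=2 tail=3 count=1
After op 7 (write(4)): arr=[5 1 11 4] head=2 tail=0 count=2

Answer: 5 1 11 4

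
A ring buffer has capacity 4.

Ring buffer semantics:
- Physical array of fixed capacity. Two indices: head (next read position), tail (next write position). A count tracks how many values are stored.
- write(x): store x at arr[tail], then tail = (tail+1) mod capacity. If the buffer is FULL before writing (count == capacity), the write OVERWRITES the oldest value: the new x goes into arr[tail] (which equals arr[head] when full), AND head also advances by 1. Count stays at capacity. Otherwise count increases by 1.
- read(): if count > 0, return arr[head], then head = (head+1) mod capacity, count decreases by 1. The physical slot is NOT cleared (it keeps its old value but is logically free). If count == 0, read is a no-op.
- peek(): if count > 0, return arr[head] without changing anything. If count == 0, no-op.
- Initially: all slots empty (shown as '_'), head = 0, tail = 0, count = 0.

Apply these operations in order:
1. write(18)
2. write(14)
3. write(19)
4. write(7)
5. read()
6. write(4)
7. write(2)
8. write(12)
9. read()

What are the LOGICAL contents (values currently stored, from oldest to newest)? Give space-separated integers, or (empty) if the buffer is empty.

After op 1 (write(18)): arr=[18 _ _ _] head=0 tail=1 count=1
After op 2 (write(14)): arr=[18 14 _ _] head=0 tail=2 count=2
After op 3 (write(19)): arr=[18 14 19 _] head=0 tail=3 count=3
After op 4 (write(7)): arr=[18 14 19 7] head=0 tail=0 count=4
After op 5 (read()): arr=[18 14 19 7] head=1 tail=0 count=3
After op 6 (write(4)): arr=[4 14 19 7] head=1 tail=1 count=4
After op 7 (write(2)): arr=[4 2 19 7] head=2 tail=2 count=4
After op 8 (write(12)): arr=[4 2 12 7] head=3 tail=3 count=4
After op 9 (read()): arr=[4 2 12 7] head=0 tail=3 count=3

Answer: 4 2 12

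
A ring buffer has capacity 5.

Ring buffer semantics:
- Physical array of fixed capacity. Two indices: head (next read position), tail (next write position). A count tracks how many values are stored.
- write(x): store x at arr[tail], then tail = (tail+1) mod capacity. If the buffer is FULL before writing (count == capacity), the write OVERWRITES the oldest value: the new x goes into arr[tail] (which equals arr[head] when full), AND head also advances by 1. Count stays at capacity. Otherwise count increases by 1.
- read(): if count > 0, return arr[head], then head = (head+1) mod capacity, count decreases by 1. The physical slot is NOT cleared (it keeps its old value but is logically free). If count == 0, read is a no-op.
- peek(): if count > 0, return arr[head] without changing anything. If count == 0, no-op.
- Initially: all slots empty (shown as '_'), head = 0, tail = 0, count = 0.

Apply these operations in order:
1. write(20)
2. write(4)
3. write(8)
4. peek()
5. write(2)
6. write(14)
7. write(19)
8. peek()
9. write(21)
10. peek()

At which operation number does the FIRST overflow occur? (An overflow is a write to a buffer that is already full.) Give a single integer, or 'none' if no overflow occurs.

Answer: 7

Derivation:
After op 1 (write(20)): arr=[20 _ _ _ _] head=0 tail=1 count=1
After op 2 (write(4)): arr=[20 4 _ _ _] head=0 tail=2 count=2
After op 3 (write(8)): arr=[20 4 8 _ _] head=0 tail=3 count=3
After op 4 (peek()): arr=[20 4 8 _ _] head=0 tail=3 count=3
After op 5 (write(2)): arr=[20 4 8 2 _] head=0 tail=4 count=4
After op 6 (write(14)): arr=[20 4 8 2 14] head=0 tail=0 count=5
After op 7 (write(19)): arr=[19 4 8 2 14] head=1 tail=1 count=5
After op 8 (peek()): arr=[19 4 8 2 14] head=1 tail=1 count=5
After op 9 (write(21)): arr=[19 21 8 2 14] head=2 tail=2 count=5
After op 10 (peek()): arr=[19 21 8 2 14] head=2 tail=2 count=5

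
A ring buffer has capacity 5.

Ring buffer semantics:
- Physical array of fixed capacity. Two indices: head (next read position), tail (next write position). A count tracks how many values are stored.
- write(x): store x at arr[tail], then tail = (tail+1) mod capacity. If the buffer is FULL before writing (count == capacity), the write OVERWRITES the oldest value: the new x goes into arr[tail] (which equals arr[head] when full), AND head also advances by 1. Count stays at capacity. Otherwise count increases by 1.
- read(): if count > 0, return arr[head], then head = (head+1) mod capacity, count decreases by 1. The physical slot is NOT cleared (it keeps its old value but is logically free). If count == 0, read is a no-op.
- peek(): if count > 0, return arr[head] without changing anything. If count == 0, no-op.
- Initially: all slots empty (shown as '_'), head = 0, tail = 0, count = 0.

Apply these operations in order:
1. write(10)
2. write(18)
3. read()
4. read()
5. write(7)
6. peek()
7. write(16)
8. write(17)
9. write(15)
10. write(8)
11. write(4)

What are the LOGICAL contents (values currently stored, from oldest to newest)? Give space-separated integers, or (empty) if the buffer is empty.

Answer: 16 17 15 8 4

Derivation:
After op 1 (write(10)): arr=[10 _ _ _ _] head=0 tail=1 count=1
After op 2 (write(18)): arr=[10 18 _ _ _] head=0 tail=2 count=2
After op 3 (read()): arr=[10 18 _ _ _] head=1 tail=2 count=1
After op 4 (read()): arr=[10 18 _ _ _] head=2 tail=2 count=0
After op 5 (write(7)): arr=[10 18 7 _ _] head=2 tail=3 count=1
After op 6 (peek()): arr=[10 18 7 _ _] head=2 tail=3 count=1
After op 7 (write(16)): arr=[10 18 7 16 _] head=2 tail=4 count=2
After op 8 (write(17)): arr=[10 18 7 16 17] head=2 tail=0 count=3
After op 9 (write(15)): arr=[15 18 7 16 17] head=2 tail=1 count=4
After op 10 (write(8)): arr=[15 8 7 16 17] head=2 tail=2 count=5
After op 11 (write(4)): arr=[15 8 4 16 17] head=3 tail=3 count=5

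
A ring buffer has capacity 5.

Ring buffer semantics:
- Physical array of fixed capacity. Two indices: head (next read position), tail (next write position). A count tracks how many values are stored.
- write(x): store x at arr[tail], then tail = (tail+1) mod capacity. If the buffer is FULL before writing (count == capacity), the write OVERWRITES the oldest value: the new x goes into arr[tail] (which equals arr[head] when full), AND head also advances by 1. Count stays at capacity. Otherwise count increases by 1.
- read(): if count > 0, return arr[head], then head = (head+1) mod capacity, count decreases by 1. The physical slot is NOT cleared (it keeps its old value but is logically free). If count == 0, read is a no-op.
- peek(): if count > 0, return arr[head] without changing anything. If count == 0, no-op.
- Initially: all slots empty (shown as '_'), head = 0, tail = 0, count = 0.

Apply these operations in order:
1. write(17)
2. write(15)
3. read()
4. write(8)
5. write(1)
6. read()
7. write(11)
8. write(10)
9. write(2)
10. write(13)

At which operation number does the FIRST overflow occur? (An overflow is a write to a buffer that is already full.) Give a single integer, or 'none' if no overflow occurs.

After op 1 (write(17)): arr=[17 _ _ _ _] head=0 tail=1 count=1
After op 2 (write(15)): arr=[17 15 _ _ _] head=0 tail=2 count=2
After op 3 (read()): arr=[17 15 _ _ _] head=1 tail=2 count=1
After op 4 (write(8)): arr=[17 15 8 _ _] head=1 tail=3 count=2
After op 5 (write(1)): arr=[17 15 8 1 _] head=1 tail=4 count=3
After op 6 (read()): arr=[17 15 8 1 _] head=2 tail=4 count=2
After op 7 (write(11)): arr=[17 15 8 1 11] head=2 tail=0 count=3
After op 8 (write(10)): arr=[10 15 8 1 11] head=2 tail=1 count=4
After op 9 (write(2)): arr=[10 2 8 1 11] head=2 tail=2 count=5
After op 10 (write(13)): arr=[10 2 13 1 11] head=3 tail=3 count=5

Answer: 10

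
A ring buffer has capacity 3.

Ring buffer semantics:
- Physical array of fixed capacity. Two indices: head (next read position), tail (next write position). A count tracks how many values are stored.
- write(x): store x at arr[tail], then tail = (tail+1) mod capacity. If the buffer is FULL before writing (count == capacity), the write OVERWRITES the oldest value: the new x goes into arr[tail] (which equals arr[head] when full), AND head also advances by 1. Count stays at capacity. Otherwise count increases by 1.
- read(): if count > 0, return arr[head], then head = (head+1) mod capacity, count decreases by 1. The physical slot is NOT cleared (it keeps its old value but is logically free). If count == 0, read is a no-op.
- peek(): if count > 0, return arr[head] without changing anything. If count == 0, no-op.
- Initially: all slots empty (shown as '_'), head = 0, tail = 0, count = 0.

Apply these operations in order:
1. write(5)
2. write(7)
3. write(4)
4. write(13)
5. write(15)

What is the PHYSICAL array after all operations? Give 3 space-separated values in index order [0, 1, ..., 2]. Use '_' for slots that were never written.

Answer: 13 15 4

Derivation:
After op 1 (write(5)): arr=[5 _ _] head=0 tail=1 count=1
After op 2 (write(7)): arr=[5 7 _] head=0 tail=2 count=2
After op 3 (write(4)): arr=[5 7 4] head=0 tail=0 count=3
After op 4 (write(13)): arr=[13 7 4] head=1 tail=1 count=3
After op 5 (write(15)): arr=[13 15 4] head=2 tail=2 count=3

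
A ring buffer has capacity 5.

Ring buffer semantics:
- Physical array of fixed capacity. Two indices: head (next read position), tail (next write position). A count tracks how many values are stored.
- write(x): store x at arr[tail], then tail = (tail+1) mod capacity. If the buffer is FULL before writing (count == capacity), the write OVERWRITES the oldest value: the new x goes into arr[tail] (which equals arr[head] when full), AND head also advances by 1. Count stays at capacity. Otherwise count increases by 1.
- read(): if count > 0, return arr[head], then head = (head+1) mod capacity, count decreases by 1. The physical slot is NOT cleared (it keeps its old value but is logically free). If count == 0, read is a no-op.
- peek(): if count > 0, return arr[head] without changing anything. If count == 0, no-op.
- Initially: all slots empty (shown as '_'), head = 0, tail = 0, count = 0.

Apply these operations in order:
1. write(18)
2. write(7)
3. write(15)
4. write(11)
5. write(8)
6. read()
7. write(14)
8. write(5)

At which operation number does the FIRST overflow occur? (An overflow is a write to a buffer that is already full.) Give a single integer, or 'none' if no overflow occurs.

Answer: 8

Derivation:
After op 1 (write(18)): arr=[18 _ _ _ _] head=0 tail=1 count=1
After op 2 (write(7)): arr=[18 7 _ _ _] head=0 tail=2 count=2
After op 3 (write(15)): arr=[18 7 15 _ _] head=0 tail=3 count=3
After op 4 (write(11)): arr=[18 7 15 11 _] head=0 tail=4 count=4
After op 5 (write(8)): arr=[18 7 15 11 8] head=0 tail=0 count=5
After op 6 (read()): arr=[18 7 15 11 8] head=1 tail=0 count=4
After op 7 (write(14)): arr=[14 7 15 11 8] head=1 tail=1 count=5
After op 8 (write(5)): arr=[14 5 15 11 8] head=2 tail=2 count=5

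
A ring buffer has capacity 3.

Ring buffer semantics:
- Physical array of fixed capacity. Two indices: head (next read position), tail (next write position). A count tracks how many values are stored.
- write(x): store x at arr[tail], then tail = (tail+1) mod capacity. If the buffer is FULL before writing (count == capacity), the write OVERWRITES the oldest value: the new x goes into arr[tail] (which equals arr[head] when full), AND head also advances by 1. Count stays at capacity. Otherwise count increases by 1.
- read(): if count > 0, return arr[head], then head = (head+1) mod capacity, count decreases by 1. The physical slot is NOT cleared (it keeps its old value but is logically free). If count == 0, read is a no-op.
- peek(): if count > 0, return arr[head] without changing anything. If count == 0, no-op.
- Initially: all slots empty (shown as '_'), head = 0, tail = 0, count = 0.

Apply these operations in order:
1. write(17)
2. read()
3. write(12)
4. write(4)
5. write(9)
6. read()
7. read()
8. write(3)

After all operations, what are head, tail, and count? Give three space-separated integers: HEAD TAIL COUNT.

After op 1 (write(17)): arr=[17 _ _] head=0 tail=1 count=1
After op 2 (read()): arr=[17 _ _] head=1 tail=1 count=0
After op 3 (write(12)): arr=[17 12 _] head=1 tail=2 count=1
After op 4 (write(4)): arr=[17 12 4] head=1 tail=0 count=2
After op 5 (write(9)): arr=[9 12 4] head=1 tail=1 count=3
After op 6 (read()): arr=[9 12 4] head=2 tail=1 count=2
After op 7 (read()): arr=[9 12 4] head=0 tail=1 count=1
After op 8 (write(3)): arr=[9 3 4] head=0 tail=2 count=2

Answer: 0 2 2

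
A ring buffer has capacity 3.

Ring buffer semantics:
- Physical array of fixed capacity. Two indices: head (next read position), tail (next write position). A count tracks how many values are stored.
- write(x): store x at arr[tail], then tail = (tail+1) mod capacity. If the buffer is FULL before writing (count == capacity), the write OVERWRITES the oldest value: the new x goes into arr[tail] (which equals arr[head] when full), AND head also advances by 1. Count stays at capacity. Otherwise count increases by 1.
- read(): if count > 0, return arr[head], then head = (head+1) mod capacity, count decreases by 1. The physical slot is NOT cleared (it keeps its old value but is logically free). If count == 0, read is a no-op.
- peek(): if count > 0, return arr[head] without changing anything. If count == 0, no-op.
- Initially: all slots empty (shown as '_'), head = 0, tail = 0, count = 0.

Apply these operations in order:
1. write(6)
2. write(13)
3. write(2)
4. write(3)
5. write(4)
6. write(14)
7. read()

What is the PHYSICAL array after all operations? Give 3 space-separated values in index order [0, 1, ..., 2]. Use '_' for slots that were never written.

After op 1 (write(6)): arr=[6 _ _] head=0 tail=1 count=1
After op 2 (write(13)): arr=[6 13 _] head=0 tail=2 count=2
After op 3 (write(2)): arr=[6 13 2] head=0 tail=0 count=3
After op 4 (write(3)): arr=[3 13 2] head=1 tail=1 count=3
After op 5 (write(4)): arr=[3 4 2] head=2 tail=2 count=3
After op 6 (write(14)): arr=[3 4 14] head=0 tail=0 count=3
After op 7 (read()): arr=[3 4 14] head=1 tail=0 count=2

Answer: 3 4 14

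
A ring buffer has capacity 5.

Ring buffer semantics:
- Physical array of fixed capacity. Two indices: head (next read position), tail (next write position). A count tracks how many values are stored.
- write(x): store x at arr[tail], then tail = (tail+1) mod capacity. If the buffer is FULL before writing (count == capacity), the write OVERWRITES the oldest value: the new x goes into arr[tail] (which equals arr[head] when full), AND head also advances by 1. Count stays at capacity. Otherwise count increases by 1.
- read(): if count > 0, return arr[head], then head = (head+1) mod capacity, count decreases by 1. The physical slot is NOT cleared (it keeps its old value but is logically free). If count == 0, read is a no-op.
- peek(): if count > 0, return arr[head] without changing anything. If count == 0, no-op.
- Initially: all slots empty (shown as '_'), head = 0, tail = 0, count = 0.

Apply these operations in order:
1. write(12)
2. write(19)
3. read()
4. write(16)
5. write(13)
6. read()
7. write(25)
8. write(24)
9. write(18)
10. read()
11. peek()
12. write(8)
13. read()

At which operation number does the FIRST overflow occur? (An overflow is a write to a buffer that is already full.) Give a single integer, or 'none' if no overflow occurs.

Answer: none

Derivation:
After op 1 (write(12)): arr=[12 _ _ _ _] head=0 tail=1 count=1
After op 2 (write(19)): arr=[12 19 _ _ _] head=0 tail=2 count=2
After op 3 (read()): arr=[12 19 _ _ _] head=1 tail=2 count=1
After op 4 (write(16)): arr=[12 19 16 _ _] head=1 tail=3 count=2
After op 5 (write(13)): arr=[12 19 16 13 _] head=1 tail=4 count=3
After op 6 (read()): arr=[12 19 16 13 _] head=2 tail=4 count=2
After op 7 (write(25)): arr=[12 19 16 13 25] head=2 tail=0 count=3
After op 8 (write(24)): arr=[24 19 16 13 25] head=2 tail=1 count=4
After op 9 (write(18)): arr=[24 18 16 13 25] head=2 tail=2 count=5
After op 10 (read()): arr=[24 18 16 13 25] head=3 tail=2 count=4
After op 11 (peek()): arr=[24 18 16 13 25] head=3 tail=2 count=4
After op 12 (write(8)): arr=[24 18 8 13 25] head=3 tail=3 count=5
After op 13 (read()): arr=[24 18 8 13 25] head=4 tail=3 count=4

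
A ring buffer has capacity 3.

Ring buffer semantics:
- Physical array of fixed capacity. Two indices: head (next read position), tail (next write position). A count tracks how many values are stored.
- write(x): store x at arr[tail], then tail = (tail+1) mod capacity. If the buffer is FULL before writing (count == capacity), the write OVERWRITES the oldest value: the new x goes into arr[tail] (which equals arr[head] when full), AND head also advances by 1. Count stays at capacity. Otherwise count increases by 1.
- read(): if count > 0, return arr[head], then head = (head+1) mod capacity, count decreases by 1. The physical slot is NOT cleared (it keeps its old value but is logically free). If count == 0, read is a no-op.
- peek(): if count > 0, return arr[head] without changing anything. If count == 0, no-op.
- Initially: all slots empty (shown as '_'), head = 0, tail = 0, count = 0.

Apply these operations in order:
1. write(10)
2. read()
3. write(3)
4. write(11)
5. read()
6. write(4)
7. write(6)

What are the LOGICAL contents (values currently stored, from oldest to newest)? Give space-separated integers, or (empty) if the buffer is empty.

Answer: 11 4 6

Derivation:
After op 1 (write(10)): arr=[10 _ _] head=0 tail=1 count=1
After op 2 (read()): arr=[10 _ _] head=1 tail=1 count=0
After op 3 (write(3)): arr=[10 3 _] head=1 tail=2 count=1
After op 4 (write(11)): arr=[10 3 11] head=1 tail=0 count=2
After op 5 (read()): arr=[10 3 11] head=2 tail=0 count=1
After op 6 (write(4)): arr=[4 3 11] head=2 tail=1 count=2
After op 7 (write(6)): arr=[4 6 11] head=2 tail=2 count=3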